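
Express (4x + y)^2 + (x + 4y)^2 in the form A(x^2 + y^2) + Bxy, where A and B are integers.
17(x^2 + y^2) + 16xy

Expanding: (4x + y)^2 = 16x^2 + 8xy + y^2
(x + 4y)^2 = x^2 + 8xy + 16y^2
Sum = (16+1)(x^2+y^2) + 16xy = 17(x^2 + y^2) + 16xy
This is symmetric in x and y.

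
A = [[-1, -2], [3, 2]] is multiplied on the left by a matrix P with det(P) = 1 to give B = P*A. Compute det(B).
4

By the multiplicative property of determinants, det(B) = det(P*A) = det(P) * det(A) = det(A),
so the determinant is invariant under multiplication by any determinant-1 matrix; we just need det(A).

det(A) = (-1)(2) - (-2)(3) = -2 - (-6) = 4

Therefore det(B) = 1 * 4 = 4.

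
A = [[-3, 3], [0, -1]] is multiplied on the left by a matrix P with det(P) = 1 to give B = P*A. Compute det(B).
3

By the multiplicative property of determinants, det(B) = det(P*A) = det(P) * det(A) = det(A),
so the determinant is invariant under multiplication by any determinant-1 matrix; we just need det(A).

det(A) = (-3)(-1) - (3)(0) = 3 - 0 = 3

Therefore det(B) = 1 * 3 = 3.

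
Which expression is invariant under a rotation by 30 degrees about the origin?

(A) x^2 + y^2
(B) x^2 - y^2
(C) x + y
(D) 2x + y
A

A rotation by 30 degrees sends (x, y) to (sqrt(3)x/2 - y/2, x/2 + sqrt(3)y/2).
Substitute the transformed coordinates into each option and compare with the original:
(A) x^2 + y^2  ->  (sqrt(3)x/2 - y/2)^2 + (x/2 + sqrt(3)y/2)^2 = x^2 + y^2   [equals x^2 + y^2: invariant]
(B) x^2 - y^2  ->  (sqrt(3)x/2 - y/2)^2 - (x/2 + sqrt(3)y/2)^2 = x^2/2 - sqrt(3)xy - y^2/2   [differs from x^2 - y^2: not invariant]
(C) x + y  ->  (sqrt(3)x/2 - y/2) + (x/2 + sqrt(3)y/2) = x/2 + sqrt(3)x/2 - y/2 + sqrt(3)y/2   [differs from x + y: not invariant]
(D) 2x + y  ->  2(sqrt(3)x/2 - y/2) + (x/2 + sqrt(3)y/2) = x/2 + sqrt(3)x - y + sqrt(3)y/2   [differs from 2x + y: not invariant]

Only option (A), x^2 + y^2, is unchanged by the transformation.
Geometrically, x^2 + y^2 is the squared distance from the origin, which every rotation about the origin preserves.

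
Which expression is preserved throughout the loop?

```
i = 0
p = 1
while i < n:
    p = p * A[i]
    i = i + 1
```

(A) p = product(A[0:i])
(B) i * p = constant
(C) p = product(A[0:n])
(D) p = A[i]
A

A loop invariant must hold before the first iteration and be re-established by every execution of the body.

(A) p = product(A[0:i]): Initially i = 0 and p = 1 = product of the empty slice A[0:0]. If p = product(A[0:i]) holds at the top of an iteration, the body sets p to product(A[0:i]) * A[i] = product(A[0:i+1]) and then i to i+1, so the property is restored. At exit i = n, giving p = product(A[0:n]).

The other options fail:
(B) i * p = constant: initially i * p = 0, but after one iteration it is 1 * A[0], which is nonzero in general.
(C) p = product(A[0:n]): false before the loop (p = 1, not the full product) -- it only becomes true at exit.
(D) p = A[i]: after the first iteration p = A[0] but i = 1; in general p is a product of several elements, not a single one.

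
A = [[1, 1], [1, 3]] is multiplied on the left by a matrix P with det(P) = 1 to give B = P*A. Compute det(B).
2

By the multiplicative property of determinants, det(B) = det(P*A) = det(P) * det(A) = det(A),
so the determinant is invariant under multiplication by any determinant-1 matrix; we just need det(A).

det(A) = (1)(3) - (1)(1) = 3 - 1 = 2

Therefore det(B) = 1 * 2 = 2.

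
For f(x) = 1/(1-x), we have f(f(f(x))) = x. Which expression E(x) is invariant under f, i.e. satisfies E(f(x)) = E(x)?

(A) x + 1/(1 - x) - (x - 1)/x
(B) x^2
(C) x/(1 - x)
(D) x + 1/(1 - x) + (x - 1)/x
D

Replace x by f(x) = 1/(1 - x) in each option and simplify. As a quick numerical cross-check, also compare E(4) with E(f(4)) = E(-1/3).

(A) x + 1/(1 - x) - (x - 1)/x  ->  (1/(1 - x)) + 1/(1 - (1/(1 - x))) - ((1/(1 - x)) - 1)/(1/(1 - x)) = (x^2(1 - x) - x + (x - 1)^2)/(x(x - 1)); check: E(4) = 35/12 but E(-1/3) = -43/12.   [not invariant]
(B) x^2  ->  (1/(1 - x))^2 = (x - 1)^(-2); check: E(4) = 16 but E(-1/3) = 1/9.   [not invariant]
(C) x/(1 - x)  ->  (1/(1 - x))/(1 - (1/(1 - x))) = -1/x; check: E(4) = -4/3 but E(-1/3) = -1/4.   [not invariant]
(D) x + 1/(1 - x) + (x - 1)/x  ->  (1/(1 - x)) + 1/(1 - (1/(1 - x))) + ((1/(1 - x)) - 1)/(1/(1 - x)), which simplifies back to x + 1/(1 - x) + (x - 1)/x; check: E(4) = 53/12, E(-1/3) = 53/12.   [invariant]

Only (D) is unchanged. Indeed f(f(x)) = 1/(1 - 1/(1-x)) = (1-x)/(-x) = (x-1)/x, so E(x) = x + f(x) + f(f(x)) is the sum over the whole 3-cycle; applying f just permutes the three terms cyclically (x -> f(x) -> f(f(x)) -> x), leaving the sum unchanged.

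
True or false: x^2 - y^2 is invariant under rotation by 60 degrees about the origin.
False

Applying rotation by 60 degrees: x' = x*cos(60 degrees) - y*sin(60 degrees) = x/2 - sqrt(3)y/2, y' = x*sin(60 degrees) + y*cos(60 degrees) = sqrt(3)x/2 + y/2

Substituting into x^2 - y^2:
(x/2 - sqrt(3)y/2)^2 - (sqrt(3)x/2 + y/2)^2
= -x^2/2 - sqrt(3)xy + y^2/2

This differs from the original expression x^2 - y^2, so it is NOT invariant.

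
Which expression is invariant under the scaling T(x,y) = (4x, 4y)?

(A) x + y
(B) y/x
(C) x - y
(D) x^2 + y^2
B

Under the uniform scaling T(x,y) = (4x, 4y):
Substitute the transformed coordinates into each option and compare with the original:
(A) x + y  ->  (4x) + (4y) = 4x + 4y   [differs from x + y: not invariant]
(B) y/x  ->  (4y)/(4x) = y/x   [equals y/x: invariant]
(C) x - y  ->  (4x) - (4y) = 4x - 4y   [differs from x - y: not invariant]
(D) x^2 + y^2  ->  (4x)^2 + (4y)^2 = 16x^2 + 16y^2   [differs from x^2 + y^2: not invariant]

Only option (B), y/x, is unchanged by the transformation.
The common factor 4 cancels in a ratio of coordinates, while sums, products and sums of squares pick up factors of 4 or 16.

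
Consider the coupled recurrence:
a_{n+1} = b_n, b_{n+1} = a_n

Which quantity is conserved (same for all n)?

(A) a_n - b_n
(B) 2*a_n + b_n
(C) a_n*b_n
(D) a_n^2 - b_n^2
C

Replace a_n by a_{n+1} = b_n and b_n by b_{n+1} = a_n in each option and simplify:
(A) a_n - b_n  ->  (b_n) - (a_n) = -a_n + b_n   [not conserved]
(B) 2*a_n + b_n  ->  2*(b_n) + (a_n) = a_n + 2*b_n   [not conserved]
(C) a_n*b_n  ->  (b_n)*(a_n) = a_n*b_n   [conserved]
(D) a_n^2 - b_n^2  ->  (b_n)^2 - (a_n)^2 = -a_n^2 + b_n^2   [not conserved]

Only (C) a_n*b_n returns to itself after one step, so it is the conserved quantity.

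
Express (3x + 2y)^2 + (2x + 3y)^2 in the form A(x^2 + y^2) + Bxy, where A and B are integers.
13(x^2 + y^2) + 24xy

Expanding: (3x + 2y)^2 = 9x^2 + 12xy + 4y^2
(2x + 3y)^2 = 4x^2 + 12xy + 9y^2
Sum = (9+4)(x^2+y^2) + 24xy = 13(x^2 + y^2) + 24xy
This is symmetric in x and y.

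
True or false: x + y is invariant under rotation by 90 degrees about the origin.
False

Applying rotation by 90 degrees: x' = x*cos(90 degrees) - y*sin(90 degrees) = -y, y' = x*sin(90 degrees) + y*cos(90 degrees) = x

Substituting into x + y:
(-y) + (x)
= x - y

This differs from the original expression x + y, so it is NOT invariant.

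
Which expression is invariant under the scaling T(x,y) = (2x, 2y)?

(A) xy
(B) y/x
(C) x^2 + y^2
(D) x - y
B

Under the uniform scaling T(x,y) = (2x, 2y):
Substitute the transformed coordinates into each option and compare with the original:
(A) xy  ->  (2x)(2y) = 4xy   [differs from xy: not invariant]
(B) y/x  ->  (2y)/(2x) = y/x   [equals y/x: invariant]
(C) x^2 + y^2  ->  (2x)^2 + (2y)^2 = 4x^2 + 4y^2   [differs from x^2 + y^2: not invariant]
(D) x - y  ->  (2x) - (2y) = 2x - 2y   [differs from x - y: not invariant]

Only option (B), y/x, is unchanged by the transformation.
The common factor 2 cancels in a ratio of coordinates, while sums, products and sums of squares pick up factors of 2 or 4.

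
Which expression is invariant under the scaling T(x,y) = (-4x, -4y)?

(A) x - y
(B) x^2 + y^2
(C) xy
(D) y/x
D

Under the uniform scaling T(x,y) = (-4x, -4y):
Substitute the transformed coordinates into each option and compare with the original:
(A) x - y  ->  (-4x) - (-4y) = -4x + 4y   [differs from x - y: not invariant]
(B) x^2 + y^2  ->  (-4x)^2 + (-4y)^2 = 16x^2 + 16y^2   [differs from x^2 + y^2: not invariant]
(C) xy  ->  (-4x)(-4y) = 16xy   [differs from xy: not invariant]
(D) y/x  ->  (-4y)/(-4x) = y/x   [equals y/x: invariant]

Only option (D), y/x, is unchanged by the transformation.
The common factor -4 cancels in a ratio of coordinates, while sums, products and sums of squares pick up factors of -4 or 16.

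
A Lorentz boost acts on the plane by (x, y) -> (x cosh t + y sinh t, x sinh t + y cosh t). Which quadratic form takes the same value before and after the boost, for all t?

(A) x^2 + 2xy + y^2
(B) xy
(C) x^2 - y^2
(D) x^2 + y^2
C

Write x' = x cosh t + y sinh t, y' = x sinh t + y cosh t and substitute into each option:
(A) x^2 + 2xy + y^2: (x' + y')^2 with x' + y' = (x + y)(cosh t + sinh t) = (x + y)e^t, so it becomes (x + y)^2 e^(2t)   [not invariant for t != 0]
(B) xy: (x cosh t + y sinh t)(x sinh t + y cosh t) = xy(cosh^2 t + sinh^2 t) + (x^2 + y^2) sinh t cosh t = xy cosh 2t + (x^2 + y^2)(sinh 2t)/2   [not invariant for t != 0]
(C) x^2 - y^2: (x cosh t + y sinh t)^2 - (x sinh t + y cosh t)^2 = x^2(cosh^2 t - sinh^2 t) + 2xy(cosh t sinh t - sinh t cosh t) + y^2(sinh^2 t - cosh^2 t) = x^2 - y^2   [invariant, using cosh^2 t - sinh^2 t = 1]
(D) x^2 + y^2: (x cosh t + y sinh t)^2 + (x sinh t + y cosh t)^2 = (x^2 + y^2)(cosh^2 t + sinh^2 t) + 4xy sinh t cosh t = (x^2 + y^2) cosh 2t + 2xy sinh 2t   [not invariant for t != 0]

Only (C) x^2 - y^2 is unchanged; it is the Minkowski form preserved by Lorentz boosts, just as x^2 + y^2 is preserved by ordinary rotations.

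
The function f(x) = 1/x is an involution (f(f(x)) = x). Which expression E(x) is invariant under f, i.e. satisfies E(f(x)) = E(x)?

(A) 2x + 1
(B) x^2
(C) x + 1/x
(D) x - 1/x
C

Replace x by f(x) = 1/x in each option and simplify. As a quick numerical cross-check, also compare E(5) with E(f(5)) = E(1/5).

(A) 2x + 1  ->  2(1/x) + 1 = (x + 2)/x; check: E(5) = 11 but E(1/5) = 7/5.   [not invariant]
(B) x^2  ->  (1/x)^2 = x^(-2); check: E(5) = 25 but E(1/5) = 1/25.   [not invariant]
(C) x + 1/x  ->  (1/x) + 1/(1/x), which simplifies back to x + 1/x; check: E(5) = 26/5, E(1/5) = 26/5.   [invariant]
(D) x - 1/x  ->  (1/x) - 1/(1/x) = -x + 1/x; check: E(5) = 24/5 but E(1/5) = -24/5.   [not invariant]

Only (C) is unchanged. E is symmetric under swapping x with f(x) = 1/x, which is exactly what an involution does.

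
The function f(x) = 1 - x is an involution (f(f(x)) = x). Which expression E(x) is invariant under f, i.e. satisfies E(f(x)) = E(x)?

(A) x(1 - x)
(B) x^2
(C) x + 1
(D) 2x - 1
A

Replace x by f(x) = 1 - x in each option and simplify. As a quick numerical cross-check, also compare E(3) with E(f(3)) = E(-2).

(A) x(1 - x)  ->  (1 - x)(1 - (1 - x)), which simplifies back to x(1 - x); check: E(3) = -6, E(-2) = -6.   [invariant]
(B) x^2  ->  (1 - x)^2 = (x - 1)^2; check: E(3) = 9 but E(-2) = 4.   [not invariant]
(C) x + 1  ->  (1 - x) + 1 = 2 - x; check: E(3) = 4 but E(-2) = -1.   [not invariant]
(D) 2x - 1  ->  2(1 - x) - 1 = 1 - 2x; check: E(3) = 5 but E(-2) = -5.   [not invariant]

Only (A) is unchanged. E is symmetric under swapping x with f(x) = 1 - x, which is exactly what an involution does.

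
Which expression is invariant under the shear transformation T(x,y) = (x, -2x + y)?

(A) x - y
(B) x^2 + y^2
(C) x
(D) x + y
C

Under the shear T(x,y) = (x, -2x + y):
Substitute the transformed coordinates into each option and compare with the original:
(A) x - y  ->  (x) - (-2x + y) = 3x - y   [differs from x - y: not invariant]
(B) x^2 + y^2  ->  (x)^2 + (-2x + y)^2 = 5x^2 - 4xy + y^2   [differs from x^2 + y^2: not invariant]
(C) x  ->  (x) = x   [equals x: invariant]
(D) x + y  ->  (x) + (-2x + y) = -x + y   [differs from x + y: not invariant]

Only option (C), x, is unchanged by the transformation.
A vertical shear moves points parallel to the y-axis, so the x-coordinate (and any function of x alone) is unchanged.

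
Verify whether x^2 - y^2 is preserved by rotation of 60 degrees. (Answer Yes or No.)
No

Applying rotation by 60 degrees: x' = x*cos(60 degrees) - y*sin(60 degrees) = x/2 - sqrt(3)y/2, y' = x*sin(60 degrees) + y*cos(60 degrees) = sqrt(3)x/2 + y/2

Substituting into x^2 - y^2:
(x/2 - sqrt(3)y/2)^2 - (sqrt(3)x/2 + y/2)^2
= -x^2/2 - sqrt(3)xy + y^2/2

This differs from the original expression x^2 - y^2, so it is NOT invariant.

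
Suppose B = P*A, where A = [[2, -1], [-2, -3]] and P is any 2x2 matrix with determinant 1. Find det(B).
-8

By the multiplicative property of determinants, det(B) = det(P*A) = det(P) * det(A) = det(A),
so the determinant is invariant under multiplication by any determinant-1 matrix; we just need det(A).

det(A) = (2)(-3) - (-1)(-2) = -6 - 2 = -8

Therefore det(B) = 1 * (-8) = -8.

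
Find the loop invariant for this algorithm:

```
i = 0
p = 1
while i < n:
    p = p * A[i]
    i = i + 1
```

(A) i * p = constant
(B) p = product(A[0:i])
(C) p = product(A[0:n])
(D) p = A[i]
B

A loop invariant must hold before the first iteration and be re-established by every execution of the body.

(B) p = product(A[0:i]): Initially i = 0 and p = 1 = product of the empty slice A[0:0]. If p = product(A[0:i]) holds at the top of an iteration, the body sets p to product(A[0:i]) * A[i] = product(A[0:i+1]) and then i to i+1, so the property is restored. At exit i = n, giving p = product(A[0:n]).

The other options fail:
(A) i * p = constant: initially i * p = 0, but after one iteration it is 1 * A[0], which is nonzero in general.
(C) p = product(A[0:n]): false before the loop (p = 1, not the full product) -- it only becomes true at exit.
(D) p = A[i]: after the first iteration p = A[0] but i = 1; in general p is a product of several elements, not a single one.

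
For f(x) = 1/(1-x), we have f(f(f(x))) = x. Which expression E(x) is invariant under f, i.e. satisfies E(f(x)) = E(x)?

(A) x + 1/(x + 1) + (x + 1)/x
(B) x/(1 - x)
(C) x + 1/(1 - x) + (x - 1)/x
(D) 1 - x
C

Replace x by f(x) = 1/(1 - x) in each option and simplify. As a quick numerical cross-check, also compare E(5) with E(f(5)) = E(-1/4).

(A) x + 1/(x + 1) + (x + 1)/x  ->  (1/(1 - x)) + 1/((1/(1 - x)) + 1) + ((1/(1 - x)) + 1)/(1/(1 - x)) = (-x^3 + 6x^2 - 11x + 7)/(x^2 - 3x + 2); check: E(5) = 191/30 but E(-1/4) = -23/12.   [not invariant]
(B) x/(1 - x)  ->  (1/(1 - x))/(1 - (1/(1 - x))) = -1/x; check: E(5) = -5/4 but E(-1/4) = -1/5.   [not invariant]
(C) x + 1/(1 - x) + (x - 1)/x  ->  (1/(1 - x)) + 1/(1 - (1/(1 - x))) + ((1/(1 - x)) - 1)/(1/(1 - x)), which simplifies back to x + 1/(1 - x) + (x - 1)/x; check: E(5) = 111/20, E(-1/4) = 111/20.   [invariant]
(D) 1 - x  ->  1 - (1/(1 - x)) = x/(x - 1); check: E(5) = -4 but E(-1/4) = 5/4.   [not invariant]

Only (C) is unchanged. Indeed f(f(x)) = 1/(1 - 1/(1-x)) = (1-x)/(-x) = (x-1)/x, so E(x) = x + f(x) + f(f(x)) is the sum over the whole 3-cycle; applying f just permutes the three terms cyclically (x -> f(x) -> f(f(x)) -> x), leaving the sum unchanged.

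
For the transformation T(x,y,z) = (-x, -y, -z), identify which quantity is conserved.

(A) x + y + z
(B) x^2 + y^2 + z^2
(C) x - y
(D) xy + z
B

Apply T(x,y,z) = (-x, -y, -z) to each option, i.e. replace (x, y, z) by the transformed coordinates.
Substitute the transformed coordinates into each option and compare with the original:
(A) x + y + z  ->  (-x) + (-y) + (-z) = -x - y - z   [differs from x + y + z: not invariant]
(B) x^2 + y^2 + z^2  ->  (-x)^2 + (-y)^2 + (-z)^2 = x^2 + y^2 + z^2   [equals x^2 + y^2 + z^2: invariant]
(C) x - y  ->  (-x) - (-y) = -x + y   [differs from x - y: not invariant]
(D) xy + z  ->  (-x)(-y) + (-z) = xy - z   [differs from xy + z: not invariant]

Only option (B), x^2 + y^2 + z^2, is unchanged by the transformation.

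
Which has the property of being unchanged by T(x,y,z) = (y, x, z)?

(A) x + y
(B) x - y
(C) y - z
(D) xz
A

Apply T(x,y,z) = (y, x, z) to each option, i.e. replace (x, y, z) by the transformed coordinates.
Substitute the transformed coordinates into each option and compare with the original:
(A) x + y  ->  (y) + (x) = x + y   [equals x + y: invariant]
(B) x - y  ->  (y) - (x) = -x + y   [differs from x - y: not invariant]
(C) y - z  ->  (x) - (z) = x - z   [differs from y - z: not invariant]
(D) xz  ->  (y)(z) = yz   [differs from xz: not invariant]

Only option (A), x + y, is unchanged by the transformation.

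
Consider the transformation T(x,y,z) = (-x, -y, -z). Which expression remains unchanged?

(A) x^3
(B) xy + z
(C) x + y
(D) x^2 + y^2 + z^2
D

Apply T(x,y,z) = (-x, -y, -z) to each option, i.e. replace (x, y, z) by the transformed coordinates.
Substitute the transformed coordinates into each option and compare with the original:
(A) x^3  ->  (-x)^3 = -x^3   [differs from x^3: not invariant]
(B) xy + z  ->  (-x)(-y) + (-z) = xy - z   [differs from xy + z: not invariant]
(C) x + y  ->  (-x) + (-y) = -x - y   [differs from x + y: not invariant]
(D) x^2 + y^2 + z^2  ->  (-x)^2 + (-y)^2 + (-z)^2 = x^2 + y^2 + z^2   [equals x^2 + y^2 + z^2: invariant]

Only option (D), x^2 + y^2 + z^2, is unchanged by the transformation.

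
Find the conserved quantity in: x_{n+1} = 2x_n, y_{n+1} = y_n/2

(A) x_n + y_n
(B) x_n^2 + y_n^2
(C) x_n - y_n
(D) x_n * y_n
D

For the recurrence x_{n+1} = 2x_n, y_{n+1} = y_n/2:

x_{n+1} * y_{n+1} = (2x_n) * (y_n/2) = x_n * y_n
The product is conserved.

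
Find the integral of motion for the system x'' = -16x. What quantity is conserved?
E = (x')^2 + 16x^2

Multiply the equation by x':
x' * x'' = -16x * x'
The left side is d/dt[(x')^2/2] and the right side is d/dt[-16x^2/2], so
d/dt[(x')^2/2 + 16x^2/2] = 0, i.e. (x')^2/2 + 16x^2/2 = constant.
Multiplying by 2, the integral of motion is E = (x')^2 + 16x^2.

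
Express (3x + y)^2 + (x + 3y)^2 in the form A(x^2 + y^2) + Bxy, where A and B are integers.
10(x^2 + y^2) + 12xy

Expanding: (3x + y)^2 = 9x^2 + 6xy + y^2
(x + 3y)^2 = x^2 + 6xy + 9y^2
Sum = (9+1)(x^2+y^2) + 12xy = 10(x^2 + y^2) + 12xy
This is symmetric in x and y.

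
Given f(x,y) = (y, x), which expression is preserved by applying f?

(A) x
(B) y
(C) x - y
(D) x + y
D

For f(x,y) = (y, x):
After applying f: x' = y, y' = x. So x' + y' = y + x = x + y.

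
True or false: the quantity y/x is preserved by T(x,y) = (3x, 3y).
True

Substitute T(x,y) = (3x, 3y) into the expression and compare with the original.

Original: y/x
After applying T: (3y)/(3x) = y/x

This is identical to the original y/x, so the expression is invariant.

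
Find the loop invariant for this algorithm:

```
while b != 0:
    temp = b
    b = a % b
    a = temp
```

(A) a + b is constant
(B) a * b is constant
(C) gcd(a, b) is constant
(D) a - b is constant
C

A loop invariant must hold before the first iteration and be re-established by every execution of the body.

(C) gcd(a, b) is constant: One iteration replaces (a, b) by (b, a mod b). Since a mod b = a - q*b for an integer q, any common divisor of a and b divides b and a mod b, and conversely; hence gcd(b, a mod b) = gcd(a, b). For instance (14, 9) -> (9, 5) keeps gcd = 1. At exit b = 0 and a = gcd of the original inputs.

The other options fail:
(A) a + b is constant: e.g. (a, b) = (14, 9) -> (9, 5): the sum goes from 23 to 14.
(B) a * b is constant: e.g. (a, b) = (14, 9) -> (9, 5): the product goes from 126 to 45.
(D) a - b is constant: e.g. (a, b) = (14, 9) -> (9, 5): the difference goes from 5 to 4.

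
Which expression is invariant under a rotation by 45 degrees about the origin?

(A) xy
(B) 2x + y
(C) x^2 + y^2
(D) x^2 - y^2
C

A rotation by 45 degrees sends (x, y) to (sqrt(2)x/2 - sqrt(2)y/2, sqrt(2)x/2 + sqrt(2)y/2).
Substitute the transformed coordinates into each option and compare with the original:
(A) xy  ->  (sqrt(2)x/2 - sqrt(2)y/2)(sqrt(2)x/2 + sqrt(2)y/2) = x^2/2 - y^2/2   [differs from xy: not invariant]
(B) 2x + y  ->  2(sqrt(2)x/2 - sqrt(2)y/2) + (sqrt(2)x/2 + sqrt(2)y/2) = 3sqrt(2)x/2 - sqrt(2)y/2   [differs from 2x + y: not invariant]
(C) x^2 + y^2  ->  (sqrt(2)x/2 - sqrt(2)y/2)^2 + (sqrt(2)x/2 + sqrt(2)y/2)^2 = x^2 + y^2   [equals x^2 + y^2: invariant]
(D) x^2 - y^2  ->  (sqrt(2)x/2 - sqrt(2)y/2)^2 - (sqrt(2)x/2 + sqrt(2)y/2)^2 = -2xy   [differs from x^2 - y^2: not invariant]

Only option (C), x^2 + y^2, is unchanged by the transformation.
Geometrically, x^2 + y^2 is the squared distance from the origin, which every rotation about the origin preserves.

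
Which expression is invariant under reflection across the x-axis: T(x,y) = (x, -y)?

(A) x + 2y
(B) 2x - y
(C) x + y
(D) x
D

The map is reflection across the x-axis: T(x,y) = (x, -y).
Substitute the transformed coordinates into each option and compare with the original:
(A) x + 2y  ->  (x) + 2(-y) = x - 2y   [differs from x + 2y: not invariant]
(B) 2x - y  ->  2(x) - (-y) = 2x + y   [differs from 2x - y: not invariant]
(C) x + y  ->  (x) + (-y) = x - y   [differs from x + y: not invariant]
(D) x  ->  (x) = x   [equals x: invariant]

Only option (D), x, is unchanged by the transformation.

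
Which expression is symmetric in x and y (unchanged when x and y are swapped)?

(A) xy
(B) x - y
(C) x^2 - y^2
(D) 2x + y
A

A symmetric expression is unchanged when the variables are permuted; here the transformation to test is the swap (x, y) -> (y, x).
Substitute the transformed coordinates into each option and compare with the original:
(A) xy  ->  (y)(x) = xy   [equals xy: invariant]
(B) x - y  ->  (y) - (x) = -x + y   [differs from x - y: not invariant]
(C) x^2 - y^2  ->  (y)^2 - (x)^2 = -x^2 + y^2   [differs from x^2 - y^2: not invariant]
(D) 2x + y  ->  2(y) + (x) = x + 2y   [differs from 2x + y: not invariant]

Only option (A), xy, is unchanged by the transformation.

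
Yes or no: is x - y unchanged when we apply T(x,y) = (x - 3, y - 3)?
Yes

Substitute T(x,y) = (x - 3, y - 3) into the expression and compare with the original.

Original: x - y
After applying T: (x - 3) - (y - 3) = x - y

This is identical to the original x - y, so the expression is invariant.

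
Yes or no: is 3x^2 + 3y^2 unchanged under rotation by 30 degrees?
Yes

Applying rotation by 30 degrees: x' = x*cos(30 degrees) - y*sin(30 degrees) = sqrt(3)x/2 - y/2, y' = x*sin(30 degrees) + y*cos(30 degrees) = x/2 + sqrt(3)y/2

Substituting into 3x^2 + 3y^2:
3(sqrt(3)x/2 - y/2)^2 + 3(x/2 + sqrt(3)y/2)^2
= 3x^2 + 3y^2

This equals the original expression 3x^2 + 3y^2, so it IS invariant.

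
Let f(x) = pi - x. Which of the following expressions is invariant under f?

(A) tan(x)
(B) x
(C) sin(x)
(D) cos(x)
C

For f(x) = pi - x:
sin(pi - x) = sin(x), so sine is invariant under this transformation.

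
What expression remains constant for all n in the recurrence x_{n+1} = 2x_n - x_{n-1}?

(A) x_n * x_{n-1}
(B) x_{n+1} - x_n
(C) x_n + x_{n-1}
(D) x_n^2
B

For the recurrence x_{n+1} = 2x_n - x_{n-1}:

If x_{n+1} = 2x_n - x_{n-1}, then:
x_{n+1} - x_n = x_n - x_{n-1}
The first difference is constant throughout the sequence.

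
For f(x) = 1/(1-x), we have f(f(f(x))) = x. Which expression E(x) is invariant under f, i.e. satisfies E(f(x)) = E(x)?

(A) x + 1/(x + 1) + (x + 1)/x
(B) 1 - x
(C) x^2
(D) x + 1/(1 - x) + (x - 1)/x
D

Replace x by f(x) = 1/(1 - x) in each option and simplify. As a quick numerical cross-check, also compare E(4) with E(f(4)) = E(-1/3).

(A) x + 1/(x + 1) + (x + 1)/x  ->  (1/(1 - x)) + 1/((1/(1 - x)) + 1) + ((1/(1 - x)) + 1)/(1/(1 - x)) = (-x^3 + 6x^2 - 11x + 7)/(x^2 - 3x + 2); check: E(4) = 109/20 but E(-1/3) = -5/6.   [not invariant]
(B) 1 - x  ->  1 - (1/(1 - x)) = x/(x - 1); check: E(4) = -3 but E(-1/3) = 4/3.   [not invariant]
(C) x^2  ->  (1/(1 - x))^2 = (x - 1)^(-2); check: E(4) = 16 but E(-1/3) = 1/9.   [not invariant]
(D) x + 1/(1 - x) + (x - 1)/x  ->  (1/(1 - x)) + 1/(1 - (1/(1 - x))) + ((1/(1 - x)) - 1)/(1/(1 - x)), which simplifies back to x + 1/(1 - x) + (x - 1)/x; check: E(4) = 53/12, E(-1/3) = 53/12.   [invariant]

Only (D) is unchanged. Indeed f(f(x)) = 1/(1 - 1/(1-x)) = (1-x)/(-x) = (x-1)/x, so E(x) = x + f(x) + f(f(x)) is the sum over the whole 3-cycle; applying f just permutes the three terms cyclically (x -> f(x) -> f(f(x)) -> x), leaving the sum unchanged.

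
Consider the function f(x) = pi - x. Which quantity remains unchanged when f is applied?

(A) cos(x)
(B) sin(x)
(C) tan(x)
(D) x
B

For f(x) = pi - x:
sin(pi - x) = sin(x), so sine is invariant under this transformation.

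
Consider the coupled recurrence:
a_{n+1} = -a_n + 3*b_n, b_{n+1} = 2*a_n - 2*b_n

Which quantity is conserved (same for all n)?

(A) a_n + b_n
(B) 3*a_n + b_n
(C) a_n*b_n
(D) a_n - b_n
A

Replace a_n by a_{n+1} = -a_n + 3*b_n and b_n by b_{n+1} = 2*a_n - 2*b_n in each option and simplify:
(A) a_n + b_n  ->  (-a_n + 3*b_n) + (2*a_n - 2*b_n) = a_n + b_n   [conserved]
(B) 3*a_n + b_n  ->  3*(-a_n + 3*b_n) + (2*a_n - 2*b_n) = -a_n + 7*b_n   [not conserved]
(C) a_n*b_n  ->  (-a_n + 3*b_n)*(2*a_n - 2*b_n) = -2*a_n^2 + 8*a_n*b_n - 6*b_n^2   [not conserved]
(D) a_n - b_n  ->  (-a_n + 3*b_n) - (2*a_n - 2*b_n) = -3*a_n + 5*b_n   [not conserved]

Only (A) a_n + b_n returns to itself after one step, so it is the conserved quantity.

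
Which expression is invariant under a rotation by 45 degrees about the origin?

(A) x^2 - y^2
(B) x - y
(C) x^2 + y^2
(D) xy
C

A rotation by 45 degrees sends (x, y) to (sqrt(2)x/2 - sqrt(2)y/2, sqrt(2)x/2 + sqrt(2)y/2).
Substitute the transformed coordinates into each option and compare with the original:
(A) x^2 - y^2  ->  (sqrt(2)x/2 - sqrt(2)y/2)^2 - (sqrt(2)x/2 + sqrt(2)y/2)^2 = -2xy   [differs from x^2 - y^2: not invariant]
(B) x - y  ->  (sqrt(2)x/2 - sqrt(2)y/2) - (sqrt(2)x/2 + sqrt(2)y/2) = -sqrt(2)y   [differs from x - y: not invariant]
(C) x^2 + y^2  ->  (sqrt(2)x/2 - sqrt(2)y/2)^2 + (sqrt(2)x/2 + sqrt(2)y/2)^2 = x^2 + y^2   [equals x^2 + y^2: invariant]
(D) xy  ->  (sqrt(2)x/2 - sqrt(2)y/2)(sqrt(2)x/2 + sqrt(2)y/2) = x^2/2 - y^2/2   [differs from xy: not invariant]

Only option (C), x^2 + y^2, is unchanged by the transformation.
Geometrically, x^2 + y^2 is the squared distance from the origin, which every rotation about the origin preserves.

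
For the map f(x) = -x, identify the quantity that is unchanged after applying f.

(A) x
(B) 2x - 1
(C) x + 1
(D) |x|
D

For f(x) = -x:
Applying f replaces x by -x. Since |-x| = |x|, the absolute value is unchanged by f, whereas x -> -x, 2x - 1 -> -2x - 1 and x + 1 -> -x + 1 all change.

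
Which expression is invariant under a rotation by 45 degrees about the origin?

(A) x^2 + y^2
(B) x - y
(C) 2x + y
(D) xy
A

A rotation by 45 degrees sends (x, y) to (sqrt(2)x/2 - sqrt(2)y/2, sqrt(2)x/2 + sqrt(2)y/2).
Substitute the transformed coordinates into each option and compare with the original:
(A) x^2 + y^2  ->  (sqrt(2)x/2 - sqrt(2)y/2)^2 + (sqrt(2)x/2 + sqrt(2)y/2)^2 = x^2 + y^2   [equals x^2 + y^2: invariant]
(B) x - y  ->  (sqrt(2)x/2 - sqrt(2)y/2) - (sqrt(2)x/2 + sqrt(2)y/2) = -sqrt(2)y   [differs from x - y: not invariant]
(C) 2x + y  ->  2(sqrt(2)x/2 - sqrt(2)y/2) + (sqrt(2)x/2 + sqrt(2)y/2) = 3sqrt(2)x/2 - sqrt(2)y/2   [differs from 2x + y: not invariant]
(D) xy  ->  (sqrt(2)x/2 - sqrt(2)y/2)(sqrt(2)x/2 + sqrt(2)y/2) = x^2/2 - y^2/2   [differs from xy: not invariant]

Only option (A), x^2 + y^2, is unchanged by the transformation.
Geometrically, x^2 + y^2 is the squared distance from the origin, which every rotation about the origin preserves.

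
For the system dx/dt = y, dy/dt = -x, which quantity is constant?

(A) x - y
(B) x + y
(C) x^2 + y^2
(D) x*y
C

A first integral I satisfies dI/dt = 0 along every solution. Differentiate each option and use the equation of motion:
(A) d/dt[x - y] = y - (-x) = x + y, not identically 0
(B) d/dt[x + y] = y + (-x) = y - x, not identically 0
(C) d/dt[x^2 + y^2] = 2x*dx/dt + 2y*dy/dt = 2x*y + 2y*(-x) = 0
(D) d/dt[x*y] = (dx/dt)y + x(dy/dt) = y^2 - x^2, not identically 0

Only (C) has zero time-derivative. So x^2 + y^2 (the squared radius; trajectories are circles) is the conserved quantity.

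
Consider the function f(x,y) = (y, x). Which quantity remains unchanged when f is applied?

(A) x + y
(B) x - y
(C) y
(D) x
A

For f(x,y) = (y, x):
After applying f: x' = y, y' = x. So x' + y' = y + x = x + y.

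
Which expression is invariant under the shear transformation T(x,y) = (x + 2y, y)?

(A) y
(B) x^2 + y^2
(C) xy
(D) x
A

Under the shear T(x,y) = (x + 2y, y):
Substitute the transformed coordinates into each option and compare with the original:
(A) y  ->  (y) = y   [equals y: invariant]
(B) x^2 + y^2  ->  (x + 2y)^2 + (y)^2 = x^2 + 4xy + 5y^2   [differs from x^2 + y^2: not invariant]
(C) xy  ->  (x + 2y)(y) = xy + 2y^2   [differs from xy: not invariant]
(D) x  ->  (x + 2y) = x + 2y   [differs from x: not invariant]

Only option (A), y, is unchanged by the transformation.
A horizontal shear moves points parallel to the x-axis, so the y-coordinate (and any function of y alone) is unchanged.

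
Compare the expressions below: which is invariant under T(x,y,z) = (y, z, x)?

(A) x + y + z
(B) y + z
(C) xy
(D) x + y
A

Apply T(x,y,z) = (y, z, x) to each option, i.e. replace (x, y, z) by the transformed coordinates.
Substitute the transformed coordinates into each option and compare with the original:
(A) x + y + z  ->  (y) + (z) + (x) = x + y + z   [equals x + y + z: invariant]
(B) y + z  ->  (z) + (x) = x + z   [differs from y + z: not invariant]
(C) xy  ->  (y)(z) = yz   [differs from xy: not invariant]
(D) x + y  ->  (y) + (z) = y + z   [differs from x + y: not invariant]

Only option (A), x + y + z, is unchanged by the transformation.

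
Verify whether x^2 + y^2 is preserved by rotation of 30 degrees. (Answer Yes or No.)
Yes

Applying rotation by 30 degrees: x' = x*cos(30 degrees) - y*sin(30 degrees) = sqrt(3)x/2 - y/2, y' = x*sin(30 degrees) + y*cos(30 degrees) = x/2 + sqrt(3)y/2

Substituting into x^2 + y^2:
(sqrt(3)x/2 - y/2)^2 + (x/2 + sqrt(3)y/2)^2
= x^2 + y^2

This equals the original expression x^2 + y^2, so it IS invariant.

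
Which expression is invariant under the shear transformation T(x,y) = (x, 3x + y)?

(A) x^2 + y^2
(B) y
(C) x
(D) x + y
C

Under the shear T(x,y) = (x, 3x + y):
Substitute the transformed coordinates into each option and compare with the original:
(A) x^2 + y^2  ->  (x)^2 + (3x + y)^2 = 10x^2 + 6xy + y^2   [differs from x^2 + y^2: not invariant]
(B) y  ->  (3x + y) = 3x + y   [differs from y: not invariant]
(C) x  ->  (x) = x   [equals x: invariant]
(D) x + y  ->  (x) + (3x + y) = 4x + y   [differs from x + y: not invariant]

Only option (C), x, is unchanged by the transformation.
A vertical shear moves points parallel to the y-axis, so the x-coordinate (and any function of x alone) is unchanged.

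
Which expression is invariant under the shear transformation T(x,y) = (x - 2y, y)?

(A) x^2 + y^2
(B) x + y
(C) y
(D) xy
C

Under the shear T(x,y) = (x - 2y, y):
Substitute the transformed coordinates into each option and compare with the original:
(A) x^2 + y^2  ->  (x - 2y)^2 + (y)^2 = x^2 - 4xy + 5y^2   [differs from x^2 + y^2: not invariant]
(B) x + y  ->  (x - 2y) + (y) = x - y   [differs from x + y: not invariant]
(C) y  ->  (y) = y   [equals y: invariant]
(D) xy  ->  (x - 2y)(y) = xy - 2y^2   [differs from xy: not invariant]

Only option (C), y, is unchanged by the transformation.
A horizontal shear moves points parallel to the x-axis, so the y-coordinate (and any function of y alone) is unchanged.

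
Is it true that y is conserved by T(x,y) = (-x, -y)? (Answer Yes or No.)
No

Substitute T(x,y) = (-x, -y) into the expression and compare with the original.

Original: y
After applying T: (-y) = -y

This differs from the original y (difference: -2y), so the expression is NOT invariant.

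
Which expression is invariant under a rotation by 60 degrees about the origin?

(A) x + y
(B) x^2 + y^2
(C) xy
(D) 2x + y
B

A rotation by 60 degrees sends (x, y) to (x/2 - sqrt(3)y/2, sqrt(3)x/2 + y/2).
Substitute the transformed coordinates into each option and compare with the original:
(A) x + y  ->  (x/2 - sqrt(3)y/2) + (sqrt(3)x/2 + y/2) = x/2 + sqrt(3)x/2 - sqrt(3)y/2 + y/2   [differs from x + y: not invariant]
(B) x^2 + y^2  ->  (x/2 - sqrt(3)y/2)^2 + (sqrt(3)x/2 + y/2)^2 = x^2 + y^2   [equals x^2 + y^2: invariant]
(C) xy  ->  (x/2 - sqrt(3)y/2)(sqrt(3)x/2 + y/2) = sqrt(3)x^2/4 - xy/2 - sqrt(3)y^2/4   [differs from xy: not invariant]
(D) 2x + y  ->  2(x/2 - sqrt(3)y/2) + (sqrt(3)x/2 + y/2) = sqrt(3)x/2 + x - sqrt(3)y + y/2   [differs from 2x + y: not invariant]

Only option (B), x^2 + y^2, is unchanged by the transformation.
Geometrically, x^2 + y^2 is the squared distance from the origin, which every rotation about the origin preserves.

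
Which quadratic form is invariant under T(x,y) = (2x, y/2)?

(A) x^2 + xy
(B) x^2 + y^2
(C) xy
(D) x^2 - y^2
C

T multiplies x by 2 and divides y by 2.
Substitute the transformed coordinates into each option and compare with the original:
(A) x^2 + xy  ->  (2x)^2 + (2x)(y/2) = 4x^2 + xy   [differs from x^2 + xy: not invariant]
(B) x^2 + y^2  ->  (2x)^2 + (y/2)^2 = 4x^2 + y^2/4   [differs from x^2 + y^2: not invariant]
(C) xy  ->  (2x)(y/2) = xy   [equals xy: invariant]
(D) x^2 - y^2  ->  (2x)^2 - (y/2)^2 = 4x^2 - y^2/4   [differs from x^2 - y^2: not invariant]

Only option (C), xy, is unchanged by the transformation.
The factors 2 and 1/2 cancel only in the pure product xy.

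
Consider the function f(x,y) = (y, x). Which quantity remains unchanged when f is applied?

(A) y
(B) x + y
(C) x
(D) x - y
B

For f(x,y) = (y, x):
After applying f: x' = y, y' = x. So x' + y' = y + x = x + y.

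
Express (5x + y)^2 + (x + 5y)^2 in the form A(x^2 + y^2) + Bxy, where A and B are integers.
26(x^2 + y^2) + 20xy

Expanding: (5x + y)^2 = 25x^2 + 10xy + y^2
(x + 5y)^2 = x^2 + 10xy + 25y^2
Sum = (25+1)(x^2+y^2) + 20xy = 26(x^2 + y^2) + 20xy
This is symmetric in x and y.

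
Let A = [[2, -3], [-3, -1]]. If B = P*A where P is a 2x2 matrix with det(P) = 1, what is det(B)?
-11

By the multiplicative property of determinants, det(B) = det(P*A) = det(P) * det(A) = det(A),
so the determinant is invariant under multiplication by any determinant-1 matrix; we just need det(A).

det(A) = (2)(-1) - (-3)(-3) = -2 - 9 = -11

Therefore det(B) = 1 * (-11) = -11.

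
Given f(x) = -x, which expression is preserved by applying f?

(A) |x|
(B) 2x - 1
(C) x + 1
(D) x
A

For f(x) = -x:
Applying f replaces x by -x. Since |-x| = |x|, the absolute value is unchanged by f, whereas x -> -x, 2x - 1 -> -2x - 1 and x + 1 -> -x + 1 all change.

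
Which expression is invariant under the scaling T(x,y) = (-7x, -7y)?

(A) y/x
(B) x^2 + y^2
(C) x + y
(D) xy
A

Under the uniform scaling T(x,y) = (-7x, -7y):
Substitute the transformed coordinates into each option and compare with the original:
(A) y/x  ->  (-7y)/(-7x) = y/x   [equals y/x: invariant]
(B) x^2 + y^2  ->  (-7x)^2 + (-7y)^2 = 49x^2 + 49y^2   [differs from x^2 + y^2: not invariant]
(C) x + y  ->  (-7x) + (-7y) = -7x - 7y   [differs from x + y: not invariant]
(D) xy  ->  (-7x)(-7y) = 49xy   [differs from xy: not invariant]

Only option (A), y/x, is unchanged by the transformation.
The common factor -7 cancels in a ratio of coordinates, while sums, products and sums of squares pick up factors of -7 or 49.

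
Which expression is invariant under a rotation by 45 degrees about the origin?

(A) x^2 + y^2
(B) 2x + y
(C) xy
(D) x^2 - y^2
A

A rotation by 45 degrees sends (x, y) to (sqrt(2)x/2 - sqrt(2)y/2, sqrt(2)x/2 + sqrt(2)y/2).
Substitute the transformed coordinates into each option and compare with the original:
(A) x^2 + y^2  ->  (sqrt(2)x/2 - sqrt(2)y/2)^2 + (sqrt(2)x/2 + sqrt(2)y/2)^2 = x^2 + y^2   [equals x^2 + y^2: invariant]
(B) 2x + y  ->  2(sqrt(2)x/2 - sqrt(2)y/2) + (sqrt(2)x/2 + sqrt(2)y/2) = 3sqrt(2)x/2 - sqrt(2)y/2   [differs from 2x + y: not invariant]
(C) xy  ->  (sqrt(2)x/2 - sqrt(2)y/2)(sqrt(2)x/2 + sqrt(2)y/2) = x^2/2 - y^2/2   [differs from xy: not invariant]
(D) x^2 - y^2  ->  (sqrt(2)x/2 - sqrt(2)y/2)^2 - (sqrt(2)x/2 + sqrt(2)y/2)^2 = -2xy   [differs from x^2 - y^2: not invariant]

Only option (A), x^2 + y^2, is unchanged by the transformation.
Geometrically, x^2 + y^2 is the squared distance from the origin, which every rotation about the origin preserves.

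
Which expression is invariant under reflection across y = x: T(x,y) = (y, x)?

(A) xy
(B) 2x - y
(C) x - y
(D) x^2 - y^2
A

The map is reflection across y = x: T(x,y) = (y, x).
Substitute the transformed coordinates into each option and compare with the original:
(A) xy  ->  (y)(x) = xy   [equals xy: invariant]
(B) 2x - y  ->  2(y) - (x) = -x + 2y   [differs from 2x - y: not invariant]
(C) x - y  ->  (y) - (x) = -x + y   [differs from x - y: not invariant]
(D) x^2 - y^2  ->  (y)^2 - (x)^2 = -x^2 + y^2   [differs from x^2 - y^2: not invariant]

Only option (A), xy, is unchanged by the transformation.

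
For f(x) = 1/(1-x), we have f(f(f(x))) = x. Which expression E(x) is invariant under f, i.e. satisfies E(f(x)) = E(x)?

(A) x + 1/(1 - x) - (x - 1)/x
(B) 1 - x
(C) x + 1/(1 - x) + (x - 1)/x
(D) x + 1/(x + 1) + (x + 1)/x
C

Replace x by f(x) = 1/(1 - x) in each option and simplify. As a quick numerical cross-check, also compare E(3) with E(f(3)) = E(-1/2).

(A) x + 1/(1 - x) - (x - 1)/x  ->  (1/(1 - x)) + 1/(1 - (1/(1 - x))) - ((1/(1 - x)) - 1)/(1/(1 - x)) = (x^2(1 - x) - x + (x - 1)^2)/(x(x - 1)); check: E(3) = 11/6 but E(-1/2) = -17/6.   [not invariant]
(B) 1 - x  ->  1 - (1/(1 - x)) = x/(x - 1); check: E(3) = -2 but E(-1/2) = 3/2.   [not invariant]
(C) x + 1/(1 - x) + (x - 1)/x  ->  (1/(1 - x)) + 1/(1 - (1/(1 - x))) + ((1/(1 - x)) - 1)/(1/(1 - x)), which simplifies back to x + 1/(1 - x) + (x - 1)/x; check: E(3) = 19/6, E(-1/2) = 19/6.   [invariant]
(D) x + 1/(x + 1) + (x + 1)/x  ->  (1/(1 - x)) + 1/((1/(1 - x)) + 1) + ((1/(1 - x)) + 1)/(1/(1 - x)) = (-x^3 + 6x^2 - 11x + 7)/(x^2 - 3x + 2); check: E(3) = 55/12 but E(-1/2) = 1/2.   [not invariant]

Only (C) is unchanged. Indeed f(f(x)) = 1/(1 - 1/(1-x)) = (1-x)/(-x) = (x-1)/x, so E(x) = x + f(x) + f(f(x)) is the sum over the whole 3-cycle; applying f just permutes the three terms cyclically (x -> f(x) -> f(f(x)) -> x), leaving the sum unchanged.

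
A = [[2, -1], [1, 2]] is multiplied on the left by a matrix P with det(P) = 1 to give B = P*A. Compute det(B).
5

By the multiplicative property of determinants, det(B) = det(P*A) = det(P) * det(A) = det(A),
so the determinant is invariant under multiplication by any determinant-1 matrix; we just need det(A).

det(A) = (2)(2) - (-1)(1) = 4 - (-1) = 5

Therefore det(B) = 1 * 5 = 5.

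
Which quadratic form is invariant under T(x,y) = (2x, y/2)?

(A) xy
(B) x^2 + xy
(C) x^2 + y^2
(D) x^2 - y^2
A

T multiplies x by 2 and divides y by 2.
Substitute the transformed coordinates into each option and compare with the original:
(A) xy  ->  (2x)(y/2) = xy   [equals xy: invariant]
(B) x^2 + xy  ->  (2x)^2 + (2x)(y/2) = 4x^2 + xy   [differs from x^2 + xy: not invariant]
(C) x^2 + y^2  ->  (2x)^2 + (y/2)^2 = 4x^2 + y^2/4   [differs from x^2 + y^2: not invariant]
(D) x^2 - y^2  ->  (2x)^2 - (y/2)^2 = 4x^2 - y^2/4   [differs from x^2 - y^2: not invariant]

Only option (A), xy, is unchanged by the transformation.
The factors 2 and 1/2 cancel only in the pure product xy.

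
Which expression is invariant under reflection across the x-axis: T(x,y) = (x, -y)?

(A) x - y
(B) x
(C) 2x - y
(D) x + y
B

The map is reflection across the x-axis: T(x,y) = (x, -y).
Substitute the transformed coordinates into each option and compare with the original:
(A) x - y  ->  (x) - (-y) = x + y   [differs from x - y: not invariant]
(B) x  ->  (x) = x   [equals x: invariant]
(C) 2x - y  ->  2(x) - (-y) = 2x + y   [differs from 2x - y: not invariant]
(D) x + y  ->  (x) + (-y) = x - y   [differs from x + y: not invariant]

Only option (B), x, is unchanged by the transformation.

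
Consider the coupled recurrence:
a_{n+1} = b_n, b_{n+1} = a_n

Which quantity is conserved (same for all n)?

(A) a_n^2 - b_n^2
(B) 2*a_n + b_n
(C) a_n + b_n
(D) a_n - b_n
C

Replace a_n by a_{n+1} = b_n and b_n by b_{n+1} = a_n in each option and simplify:
(A) a_n^2 - b_n^2  ->  (b_n)^2 - (a_n)^2 = -a_n^2 + b_n^2   [not conserved]
(B) 2*a_n + b_n  ->  2*(b_n) + (a_n) = a_n + 2*b_n   [not conserved]
(C) a_n + b_n  ->  (b_n) + (a_n) = a_n + b_n   [conserved]
(D) a_n - b_n  ->  (b_n) - (a_n) = -a_n + b_n   [not conserved]

Only (C) a_n + b_n returns to itself after one step, so it is the conserved quantity.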